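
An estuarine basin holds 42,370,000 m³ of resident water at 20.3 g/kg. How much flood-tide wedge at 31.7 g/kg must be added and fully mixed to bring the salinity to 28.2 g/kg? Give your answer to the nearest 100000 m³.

Salt balance: 42,370,000×20.3 + V×31.7 = (42,370,000+V)×28.2
860,111,000 + 31.7V = 1,194,834,000 + 28.2V
334,723,000 = 3.5V
V = 95,635,142.86 m³

95600000 m³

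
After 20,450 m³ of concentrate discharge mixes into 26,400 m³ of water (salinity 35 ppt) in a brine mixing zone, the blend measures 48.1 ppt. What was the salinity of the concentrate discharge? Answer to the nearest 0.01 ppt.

Salt balance: 26,400×35 + 20,450×S = 46,850×48.1
924,000 + 20,450·S = 2,253,485
S = (2,253,485 − 924,000) / 20,450 = 65.0115 ppt

65.01 ppt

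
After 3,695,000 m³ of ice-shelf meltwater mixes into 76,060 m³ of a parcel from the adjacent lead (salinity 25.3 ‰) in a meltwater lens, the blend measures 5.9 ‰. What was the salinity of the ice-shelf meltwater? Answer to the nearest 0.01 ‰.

5.50 ‰

Salt balance: 76,060×25.3 + 3,695,000×S = 3,771,060×5.9
1,924,318 + 3,695,000·S = 22,249,254
S = (22,249,254 − 1,924,318) / 3,695,000 = 5.5007 ‰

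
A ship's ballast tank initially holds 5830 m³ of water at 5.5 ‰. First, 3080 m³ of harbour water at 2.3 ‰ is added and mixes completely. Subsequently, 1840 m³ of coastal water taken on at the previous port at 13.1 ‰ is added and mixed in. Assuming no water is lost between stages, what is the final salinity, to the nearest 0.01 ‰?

5.88 ‰

Total salt / total volume:
Initial salt = 5,830×5.5 = 32,065
After stage 1: salt = 32,065 + 3,080×2.3 = 39,149; volume = 8,910 m³; S = 4.394 ‰
After stage 2: salt = 39,149 + 1,840×13.1 = 63,253; volume = 10,750 m³
S = 63,253 / 10,750 = 5.884 ‰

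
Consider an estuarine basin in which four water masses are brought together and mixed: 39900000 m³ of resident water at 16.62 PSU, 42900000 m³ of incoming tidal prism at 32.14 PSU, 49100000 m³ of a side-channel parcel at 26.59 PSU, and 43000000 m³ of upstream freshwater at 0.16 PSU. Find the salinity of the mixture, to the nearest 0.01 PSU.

Mass of salt is conserved:
salt = 39,900,000×16.62 + 42,900,000×32.14 + 49,100,000×26.59 + 43,000,000×0.16 = 663,138,000 + 1,378,806,000 + 1,305,569,000 + 6,880,000 = 3,354,393,000
volume = 39,900,000 + 42,900,000 + 49,100,000 + 43,000,000 = 174,900,000 m³
S = 3,354,393,000 / 174,900,000 = 19.1789 PSU

19.18 PSU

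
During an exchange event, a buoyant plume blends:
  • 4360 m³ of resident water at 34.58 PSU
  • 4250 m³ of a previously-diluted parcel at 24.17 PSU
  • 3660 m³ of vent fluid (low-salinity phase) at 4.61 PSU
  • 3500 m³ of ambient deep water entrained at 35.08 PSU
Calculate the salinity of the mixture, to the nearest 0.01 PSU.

By conservation of dissolved salt,
salt = 4,360×34.58 + 4,250×24.17 + 3,660×4.61 + 3,500×35.08 = 150,768.8 + 102,722.5 + 16,872.6 + 122,780 = 393,143.9
volume = 4,360 + 4,250 + 3,660 + 3,500 = 15,770 m³
S = 393,143.9 / 15,770 = 24.9299 PSU

24.93 PSU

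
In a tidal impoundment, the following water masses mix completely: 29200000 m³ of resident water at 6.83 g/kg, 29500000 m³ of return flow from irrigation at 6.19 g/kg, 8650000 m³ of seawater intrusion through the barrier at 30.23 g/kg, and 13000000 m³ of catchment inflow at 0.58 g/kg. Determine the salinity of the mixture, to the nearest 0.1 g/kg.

Mass of salt is conserved:
salt = 29,200,000×6.83 + 29,500,000×6.19 + 8,650,000×30.23 + 13,000,000×0.58 = 199,436,000 + 182,605,000 + 261,489,500 + 7,540,000 = 651,070,500
volume = 29,200,000 + 29,500,000 + 8,650,000 + 13,000,000 = 80,350,000 m³
S = 651,070,500 / 80,350,000 = 8.103 g/kg

8.1 g/kg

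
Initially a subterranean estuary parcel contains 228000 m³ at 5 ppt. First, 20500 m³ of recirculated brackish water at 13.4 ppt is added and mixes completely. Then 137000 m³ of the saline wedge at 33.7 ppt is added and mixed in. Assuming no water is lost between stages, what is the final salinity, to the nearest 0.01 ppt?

15.65 ppt

Salt balance:
Initial salt = 228,000×5 = 1,140,000
After stage 1: salt = 1,140,000 + 20,500×13.4 = 1,414,700; volume = 248,500 m³; S = 5.693 ppt
After stage 2: salt = 1,414,700 + 137,000×33.7 = 6,031,600; volume = 385,500 m³
S = 6,031,600 / 385,500 = 15.6462 ppt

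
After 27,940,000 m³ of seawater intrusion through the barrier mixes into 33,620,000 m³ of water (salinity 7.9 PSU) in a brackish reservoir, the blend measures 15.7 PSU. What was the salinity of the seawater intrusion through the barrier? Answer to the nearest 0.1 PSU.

Salt balance: 33,620,000×7.9 + 27,940,000×S = 61,560,000×15.7
265,598,000 + 27,940,000·S = 966,492,000
S = (966,492,000 − 265,598,000) / 27,940,000 = 25.0857 PSU

25.1 PSU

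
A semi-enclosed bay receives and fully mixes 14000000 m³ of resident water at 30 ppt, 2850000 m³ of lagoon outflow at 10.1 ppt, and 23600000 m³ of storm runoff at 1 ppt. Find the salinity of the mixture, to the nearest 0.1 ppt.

11.7 ppt

Weighted by volume,
salt = 14,000,000×30 + 2,850,000×10.1 + 23,600,000×1 = 420,000,000 + 28,785,000 + 23,600,000 = 472,385,000
volume = 14,000,000 + 2,850,000 + 23,600,000 = 40,450,000 m³
S = 472,385,000 / 40,450,000 = 11.678 ppt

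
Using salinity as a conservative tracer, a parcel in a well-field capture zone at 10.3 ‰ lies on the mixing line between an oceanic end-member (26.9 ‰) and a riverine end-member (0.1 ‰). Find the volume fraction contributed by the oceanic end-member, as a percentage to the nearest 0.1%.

38.1%

Let g be the oceanic fraction. Salt balance per unit volume:
g×26.9 + (1−g)×0.1 = 10.3
g = (10.3 − 0.1) / (26.9 − 0.1) = 10.2/26.8 = 0.3806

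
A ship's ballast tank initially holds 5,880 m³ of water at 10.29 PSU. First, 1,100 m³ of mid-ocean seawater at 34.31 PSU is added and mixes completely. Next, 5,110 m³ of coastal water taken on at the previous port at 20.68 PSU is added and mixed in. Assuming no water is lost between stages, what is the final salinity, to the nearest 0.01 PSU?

Total salt / total volume:
Initial salt = 5,880×10.29 = 60,505.2
After stage 1: salt = 60,505.2 + 1,100×34.31 = 98,246.2; volume = 6,980 m³; S = 14.075 PSU
After stage 2: salt = 98,246.2 + 5,110×20.68 = 203,921; volume = 12,090 m³
S = 203,921 / 12,090 = 16.8669 PSU

16.87 PSU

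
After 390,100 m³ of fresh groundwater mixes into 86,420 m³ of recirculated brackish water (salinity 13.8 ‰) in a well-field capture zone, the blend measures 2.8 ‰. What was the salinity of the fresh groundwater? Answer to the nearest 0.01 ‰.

0.36 ‰

Salt balance: 86,420×13.8 + 390,100×S = 476,520×2.8
1,192,596 + 390,100·S = 1,334,256
S = (1,334,256 − 1,192,596) / 390,100 = 0.3631 ‰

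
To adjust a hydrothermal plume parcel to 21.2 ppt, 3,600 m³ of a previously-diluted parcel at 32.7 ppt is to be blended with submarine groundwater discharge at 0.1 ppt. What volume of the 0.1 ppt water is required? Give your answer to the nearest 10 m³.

1960 m³

Salt balance: 3,600×32.7 + V×0.1 = (3,600+V)×21.2
117,720 + 0.1V = 76,320 + 21.2V
41,400 = 21.1V
V = 1,962.09 m³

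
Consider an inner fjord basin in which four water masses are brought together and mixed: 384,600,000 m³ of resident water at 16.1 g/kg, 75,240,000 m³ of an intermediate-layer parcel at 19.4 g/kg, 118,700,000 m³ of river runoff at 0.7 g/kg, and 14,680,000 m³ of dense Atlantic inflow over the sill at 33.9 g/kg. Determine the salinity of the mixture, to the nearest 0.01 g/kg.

Conserving salt mass:
salt = 384,600,000×16.1 + 75,240,000×19.4 + 118,700,000×0.7 + 14,680,000×33.9 = 6,192,060,000 + 1,459,656,000 + 83,090,000 + 497,652,000 = 8,232,458,000
volume = 384,600,000 + 75,240,000 + 118,700,000 + 14,680,000 = 593,220,000 m³
S = 8,232,458,000 / 593,220,000 = 13.8776 g/kg

13.88 g/kg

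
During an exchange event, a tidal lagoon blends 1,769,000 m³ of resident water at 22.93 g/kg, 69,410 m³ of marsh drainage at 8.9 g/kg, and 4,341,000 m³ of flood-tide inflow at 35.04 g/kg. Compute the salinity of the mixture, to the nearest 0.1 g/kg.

31.3 g/kg

Salt balance:
salt = 1,769,000×22.93 + 69,410×8.9 + 4,341,000×35.04 = 40,563,170 + 617,749 + 152,108,640 = 193,289,559
volume = 1,769,000 + 69,410 + 4,341,000 = 6,179,410 m³
S = 193,289,559 / 6,179,410 = 31.28 g/kg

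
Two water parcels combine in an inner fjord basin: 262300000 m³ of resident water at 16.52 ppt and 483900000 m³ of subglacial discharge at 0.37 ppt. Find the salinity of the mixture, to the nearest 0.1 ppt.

Mass of salt is conserved:
salt = 262,300,000×16.52 + 483,900,000×0.37 = 4,333,196,000 + 179,043,000 = 4,512,239,000
volume = 262,300,000 + 483,900,000 = 746,200,000 m³
S = 4,512,239,000 / 746,200,000 = 6.047 ppt

6.0 ppt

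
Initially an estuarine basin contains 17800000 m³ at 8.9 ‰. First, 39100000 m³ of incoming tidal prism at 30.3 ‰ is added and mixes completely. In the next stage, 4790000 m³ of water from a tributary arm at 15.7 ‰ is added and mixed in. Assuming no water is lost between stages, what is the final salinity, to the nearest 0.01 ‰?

Total salt / total volume:
Initial salt = 17,800,000×8.9 = 158,420,000
After stage 1: salt = 158,420,000 + 39,100,000×30.3 = 1,343,150,000; volume = 56,900,000 m³; S = 23.605 ‰
After stage 2: salt = 1,343,150,000 + 4,790,000×15.7 = 1,418,353,000; volume = 61,690,000 m³
S = 1,418,353,000 / 61,690,000 = 22.9916 ‰

22.99 ‰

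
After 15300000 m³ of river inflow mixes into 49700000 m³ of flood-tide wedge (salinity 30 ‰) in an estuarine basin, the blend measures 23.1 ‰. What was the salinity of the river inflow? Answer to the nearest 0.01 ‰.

Salt balance: 49,700,000×30 + 15,300,000×S = 65,000,000×23.1
1,491,000,000 + 15,300,000·S = 1,501,500,000
S = (1,501,500,000 − 1,491,000,000) / 15,300,000 = 0.6863 ‰

0.69 ‰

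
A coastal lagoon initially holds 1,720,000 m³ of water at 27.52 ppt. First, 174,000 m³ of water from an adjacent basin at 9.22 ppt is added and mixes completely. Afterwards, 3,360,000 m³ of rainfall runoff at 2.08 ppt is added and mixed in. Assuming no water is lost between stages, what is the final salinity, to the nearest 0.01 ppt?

10.64 ppt

Total salt / total volume:
Initial salt = 1,720,000×27.52 = 47,334,400
After stage 1: salt = 47,334,400 + 174,000×9.22 = 48,938,680; volume = 1,894,000 m³; S = 25.839 ppt
After stage 2: salt = 48,938,680 + 3,360,000×2.08 = 55,927,480; volume = 5,254,000 m³
S = 55,927,480 / 5,254,000 = 10.6447 ppt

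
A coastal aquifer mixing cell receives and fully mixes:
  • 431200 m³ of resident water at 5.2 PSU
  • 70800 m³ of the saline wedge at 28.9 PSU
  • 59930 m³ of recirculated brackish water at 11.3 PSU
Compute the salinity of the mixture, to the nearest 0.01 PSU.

Salt balance:
salt = 431,200×5.2 + 70,800×28.9 + 59,930×11.3 = 2,242,240 + 2,046,120 + 677,209 = 4,965,569
volume = 431,200 + 70,800 + 59,930 = 561,930 m³
S = 4,965,569 / 561,930 = 8.8366 PSU

8.84 PSU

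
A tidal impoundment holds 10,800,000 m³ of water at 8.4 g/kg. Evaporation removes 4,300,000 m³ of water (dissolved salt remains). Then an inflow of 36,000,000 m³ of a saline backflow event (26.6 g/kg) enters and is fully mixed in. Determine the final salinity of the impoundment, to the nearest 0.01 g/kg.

After evaporation: salt = 10,800,000×8.4 = 90,720,000; volume = 10,800,000 − 4,300,000 = 6,500,000 m³
After mixing: salt = 90,720,000 + 36,000,000×26.6 = 1,048,320,000; volume = 6,500,000 + 36,000,000 = 42,500,000 m³
S = 1,048,320,000 / 42,500,000 = 24.6664 g/kg

24.67 g/kg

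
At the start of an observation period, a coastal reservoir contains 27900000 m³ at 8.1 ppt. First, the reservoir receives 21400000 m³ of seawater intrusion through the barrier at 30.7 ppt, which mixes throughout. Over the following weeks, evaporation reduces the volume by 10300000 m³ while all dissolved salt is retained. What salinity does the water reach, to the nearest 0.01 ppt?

22.64 ppt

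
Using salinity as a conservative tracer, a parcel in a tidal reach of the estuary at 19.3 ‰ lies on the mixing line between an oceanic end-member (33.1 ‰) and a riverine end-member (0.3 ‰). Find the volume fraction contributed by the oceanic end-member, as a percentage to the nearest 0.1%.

Let g be the oceanic fraction. Salt balance per unit volume:
g×33.1 + (1−g)×0.3 = 19.3
g = (19.3 − 0.3) / (33.1 − 0.3) = 19/32.8 = 0.5793

57.9%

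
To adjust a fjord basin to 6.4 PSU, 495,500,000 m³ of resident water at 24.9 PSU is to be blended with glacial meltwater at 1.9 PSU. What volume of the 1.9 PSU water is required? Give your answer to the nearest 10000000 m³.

Salt balance: 495,500,000×24.9 + V×1.9 = (495,500,000+V)×6.4
12,337,950,000 + 1.9V = 3,171,200,000 + 6.4V
9,166,750,000 = 4.5V
V = 2,037,055,555.56 m³

2040000000 m³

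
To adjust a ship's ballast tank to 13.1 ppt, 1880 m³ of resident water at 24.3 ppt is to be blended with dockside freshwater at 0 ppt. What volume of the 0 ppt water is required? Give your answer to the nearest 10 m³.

Salt balance: 1,880×24.3 + V×0 = (1,880+V)×13.1
45,684 + 0V = 24,628 + 13.1V
21,056 = 13.1V
V = 1,607.33 m³

1610 m³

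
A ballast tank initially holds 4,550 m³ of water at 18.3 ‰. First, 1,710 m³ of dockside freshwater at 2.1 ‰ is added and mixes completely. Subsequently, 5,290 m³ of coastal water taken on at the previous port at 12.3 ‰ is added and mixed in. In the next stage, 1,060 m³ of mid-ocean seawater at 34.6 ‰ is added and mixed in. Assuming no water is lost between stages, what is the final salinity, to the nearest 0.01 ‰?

14.96 ‰

Total salt / total volume:
Initial salt = 4,550×18.3 = 83,265
After stage 1: salt = 83,265 + 1,710×2.1 = 86,856; volume = 6,260 m³; S = 13.875 ‰
After stage 2: salt = 86,856 + 5,290×12.3 = 151,923; volume = 11,550 m³; S = 13.154 ‰
After stage 3: salt = 151,923 + 1,060×34.6 = 188,599; volume = 12,610 m³
S = 188,599 / 12,610 = 14.9563 ‰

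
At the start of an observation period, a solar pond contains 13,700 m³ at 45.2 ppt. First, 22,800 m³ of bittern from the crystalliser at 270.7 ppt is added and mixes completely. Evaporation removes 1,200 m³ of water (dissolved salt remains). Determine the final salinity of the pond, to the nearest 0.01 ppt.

After mixing: salt = 13,700×45.2 + 22,800×270.7 = 6,791,200; volume = 36,500 m³
After evaporation: salt unchanged = 6,791,200; volume = 36,500 − 1,200 = 35,300 m³
S = 6,791,200 / 35,300 = 192.3853 ppt

192.39 ppt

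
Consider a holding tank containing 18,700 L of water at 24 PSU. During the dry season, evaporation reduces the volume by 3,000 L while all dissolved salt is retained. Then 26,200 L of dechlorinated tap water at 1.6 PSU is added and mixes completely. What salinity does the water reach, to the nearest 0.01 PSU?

11.71 PSU

After evaporation: salt = 18,700×24 = 448,800; volume = 18,700 − 3,000 = 15,700 L
After mixing: salt = 448,800 + 26,200×1.6 = 490,720; volume = 15,700 + 26,200 = 41,900 L
S = 490,720 / 41,900 = 11.7117 PSU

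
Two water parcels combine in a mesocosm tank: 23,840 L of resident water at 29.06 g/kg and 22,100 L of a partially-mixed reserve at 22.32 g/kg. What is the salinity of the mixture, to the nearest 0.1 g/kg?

25.8 g/kg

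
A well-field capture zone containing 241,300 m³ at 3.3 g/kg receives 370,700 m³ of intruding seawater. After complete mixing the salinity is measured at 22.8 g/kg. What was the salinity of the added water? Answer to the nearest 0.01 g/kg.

35.49 g/kg

Salt balance: 241,300×3.3 + 370,700×S = 612,000×22.8
796,290 + 370,700·S = 13,953,600
S = (13,953,600 − 796,290) / 370,700 = 35.4931 g/kg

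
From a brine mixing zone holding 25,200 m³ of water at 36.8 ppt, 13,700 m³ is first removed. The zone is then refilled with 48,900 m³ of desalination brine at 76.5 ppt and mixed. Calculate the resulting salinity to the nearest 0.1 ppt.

Remaining after removal: 11,500 m³ at 36.8 ppt (salt = 423,200)
After addition: salt = 423,200 + 48,900×76.5 = 4,164,050; volume = 60,400 m³
S = 4,164,050 / 60,400 = 68.9412 ppt

68.9 ppt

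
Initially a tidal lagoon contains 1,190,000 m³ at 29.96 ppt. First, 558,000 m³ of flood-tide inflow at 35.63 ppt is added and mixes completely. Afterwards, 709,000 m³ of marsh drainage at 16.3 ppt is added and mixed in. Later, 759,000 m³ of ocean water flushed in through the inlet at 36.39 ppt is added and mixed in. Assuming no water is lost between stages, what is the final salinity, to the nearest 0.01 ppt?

Weighted by volume,
Initial salt = 1,190,000×29.96 = 35,652,400
After stage 1: salt = 35,652,400 + 558,000×35.63 = 55,533,940; volume = 1,748,000 m³; S = 31.77 ppt
After stage 2: salt = 55,533,940 + 709,000×16.3 = 67,090,640; volume = 2,457,000 m³; S = 27.306 ppt
After stage 3: salt = 67,090,640 + 759,000×36.39 = 94,710,650; volume = 3,216,000 m³
S = 94,710,650 / 3,216,000 = 29.4498 ppt

29.45 ppt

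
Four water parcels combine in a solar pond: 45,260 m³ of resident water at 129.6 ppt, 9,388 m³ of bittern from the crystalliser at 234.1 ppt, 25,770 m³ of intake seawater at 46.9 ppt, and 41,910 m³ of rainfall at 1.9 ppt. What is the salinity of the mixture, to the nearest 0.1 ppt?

By conservation of dissolved salt,
salt = 45,260×129.6 + 9,388×234.1 + 25,770×46.9 + 41,910×1.9 = 5,865,696 + 2,197,730.8 + 1,208,613 + 79,629 = 9,351,668.8
volume = 45,260 + 9,388 + 25,770 + 41,910 = 122,328 m³
S = 9,351,668.8 / 122,328 = 76.447 ppt

76.4 ppt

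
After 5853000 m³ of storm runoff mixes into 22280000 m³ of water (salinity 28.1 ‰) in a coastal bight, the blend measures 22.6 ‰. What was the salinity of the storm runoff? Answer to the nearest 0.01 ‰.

1.66 ‰

Salt balance: 22,280,000×28.1 + 5,853,000×S = 28,133,000×22.6
626,068,000 + 5,853,000·S = 635,805,800
S = (635,805,800 − 626,068,000) / 5,853,000 = 1.6637 ‰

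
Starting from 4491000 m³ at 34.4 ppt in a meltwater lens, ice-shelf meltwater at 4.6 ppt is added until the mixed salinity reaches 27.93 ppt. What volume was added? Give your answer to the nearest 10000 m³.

1250000 m³

Salt balance: 4,491,000×34.4 + V×4.6 = (4,491,000+V)×27.93
154,490,400 + 4.6V = 125,433,630 + 27.93V
29,056,770 = 23.33V
V = 1,245,468.07 m³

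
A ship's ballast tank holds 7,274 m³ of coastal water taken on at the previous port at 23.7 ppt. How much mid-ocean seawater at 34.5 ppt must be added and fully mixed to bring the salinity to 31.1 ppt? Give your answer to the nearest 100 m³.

15800 m³

Salt balance: 7,274×23.7 + V×34.5 = (7,274+V)×31.1
172,393.8 + 34.5V = 226,221.4 + 31.1V
53,827.6 = 3.4V
V = 15,831.65 m³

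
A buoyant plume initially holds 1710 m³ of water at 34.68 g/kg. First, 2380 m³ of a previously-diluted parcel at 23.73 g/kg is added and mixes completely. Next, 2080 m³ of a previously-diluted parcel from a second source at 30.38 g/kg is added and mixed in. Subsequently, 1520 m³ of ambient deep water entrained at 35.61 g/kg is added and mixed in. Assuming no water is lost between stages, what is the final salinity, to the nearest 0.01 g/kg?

30.31 g/kg

By conservation of dissolved salt,
Initial salt = 1,710×34.68 = 59,302.8
After stage 1: salt = 59,302.8 + 2,380×23.73 = 115,780.2; volume = 4,090 m³; S = 28.308 g/kg
After stage 2: salt = 115,780.2 + 2,080×30.38 = 178,970.6; volume = 6,170 m³; S = 29.007 g/kg
After stage 3: salt = 178,970.6 + 1,520×35.61 = 233,097.8; volume = 7,690 m³
S = 233,097.8 / 7,690 = 30.3118 g/kg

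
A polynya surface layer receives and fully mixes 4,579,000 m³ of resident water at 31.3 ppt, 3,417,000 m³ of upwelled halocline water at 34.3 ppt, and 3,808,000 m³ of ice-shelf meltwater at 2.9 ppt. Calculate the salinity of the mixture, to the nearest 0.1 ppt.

Mass of salt is conserved:
salt = 4,579,000×31.3 + 3,417,000×34.3 + 3,808,000×2.9 = 143,322,700 + 117,203,100 + 11,043,200 = 271,569,000
volume = 4,579,000 + 3,417,000 + 3,808,000 = 11,804,000 m³
S = 271,569,000 / 11,804,000 = 23.007 ppt

23.0 ppt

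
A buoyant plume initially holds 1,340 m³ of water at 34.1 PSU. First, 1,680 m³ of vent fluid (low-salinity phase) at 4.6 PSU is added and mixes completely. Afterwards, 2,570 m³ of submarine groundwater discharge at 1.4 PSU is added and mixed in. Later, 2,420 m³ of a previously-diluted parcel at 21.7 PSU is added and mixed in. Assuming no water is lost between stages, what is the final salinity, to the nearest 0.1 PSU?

Salt balance:
Initial salt = 1,340×34.1 = 45,694
After stage 1: salt = 45,694 + 1,680×4.6 = 53,422; volume = 3,020 m³; S = 17.689 PSU
After stage 2: salt = 53,422 + 2,570×1.4 = 57,020; volume = 5,590 m³; S = 10.2 PSU
After stage 3: salt = 57,020 + 2,420×21.7 = 109,534; volume = 8,010 m³
S = 109,534 / 8,010 = 13.6747 PSU

13.7 PSU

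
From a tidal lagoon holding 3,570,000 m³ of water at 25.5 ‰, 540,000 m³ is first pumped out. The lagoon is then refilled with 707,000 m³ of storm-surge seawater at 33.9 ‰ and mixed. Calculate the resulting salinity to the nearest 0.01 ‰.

Remaining after removal: 3,030,000 m³ at 25.5 ‰ (salt = 77,265,000)
After addition: salt = 77,265,000 + 707,000×33.9 = 101,232,300; volume = 3,737,000 m³
S = 101,232,300 / 3,737,000 = 27.0892 ‰

27.09 ‰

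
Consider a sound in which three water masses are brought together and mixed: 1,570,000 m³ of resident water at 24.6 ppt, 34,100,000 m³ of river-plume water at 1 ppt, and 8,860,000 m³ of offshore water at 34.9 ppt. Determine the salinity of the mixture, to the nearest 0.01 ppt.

8.58 ppt

Weighted by volume,
salt = 1,570,000×24.6 + 34,100,000×1 + 8,860,000×34.9 = 38,622,000 + 34,100,000 + 309,214,000 = 381,936,000
volume = 1,570,000 + 34,100,000 + 8,860,000 = 44,530,000 m³
S = 381,936,000 / 44,530,000 = 8.577 ppt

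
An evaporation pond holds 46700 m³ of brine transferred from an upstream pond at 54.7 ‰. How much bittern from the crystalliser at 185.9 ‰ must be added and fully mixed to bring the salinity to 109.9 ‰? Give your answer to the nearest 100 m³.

Salt balance: 46,700×54.7 + V×185.9 = (46,700+V)×109.9
2,554,490 + 185.9V = 5,132,330 + 109.9V
2,577,840 = 76V
V = 33,918.95 m³

33900 m³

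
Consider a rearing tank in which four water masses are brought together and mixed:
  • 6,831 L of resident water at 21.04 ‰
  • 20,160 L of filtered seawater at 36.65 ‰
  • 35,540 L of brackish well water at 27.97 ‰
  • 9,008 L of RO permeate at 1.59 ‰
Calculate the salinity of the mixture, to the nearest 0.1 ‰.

26.4 ‰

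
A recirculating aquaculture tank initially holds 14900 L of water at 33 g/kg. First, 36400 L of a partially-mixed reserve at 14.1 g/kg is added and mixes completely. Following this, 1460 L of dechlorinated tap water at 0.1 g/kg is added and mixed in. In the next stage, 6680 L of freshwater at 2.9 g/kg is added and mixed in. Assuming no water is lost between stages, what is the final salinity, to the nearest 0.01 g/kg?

17.24 g/kg

Salt balance:
Initial salt = 14,900×33 = 491,700
After stage 1: salt = 491,700 + 36,400×14.1 = 1,004,940; volume = 51,300 L; S = 19.589 g/kg
After stage 2: salt = 1,004,940 + 1,460×0.1 = 1,005,086; volume = 52,760 L; S = 19.05 g/kg
After stage 3: salt = 1,005,086 + 6,680×2.9 = 1,024,458; volume = 59,440 L
S = 1,024,458 / 59,440 = 17.2352 g/kg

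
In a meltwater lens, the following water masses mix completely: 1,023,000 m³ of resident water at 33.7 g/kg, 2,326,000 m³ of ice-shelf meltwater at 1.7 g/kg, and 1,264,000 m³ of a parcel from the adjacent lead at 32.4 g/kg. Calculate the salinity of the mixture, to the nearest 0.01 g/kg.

Mass of salt is conserved:
salt = 1,023,000×33.7 + 2,326,000×1.7 + 1,264,000×32.4 = 34,475,100 + 3,954,200 + 40,953,600 = 79,382,900
volume = 1,023,000 + 2,326,000 + 1,264,000 = 4,613,000 m³
S = 79,382,900 / 4,613,000 = 17.2085 g/kg

17.21 g/kg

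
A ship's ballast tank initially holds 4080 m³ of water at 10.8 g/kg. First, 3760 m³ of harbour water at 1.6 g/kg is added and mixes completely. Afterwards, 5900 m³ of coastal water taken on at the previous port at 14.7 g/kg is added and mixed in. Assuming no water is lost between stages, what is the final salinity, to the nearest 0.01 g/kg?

9.96 g/kg

Weighted by volume,
Initial salt = 4,080×10.8 = 44,064
After stage 1: salt = 44,064 + 3,760×1.6 = 50,080; volume = 7,840 m³; S = 6.388 g/kg
After stage 2: salt = 50,080 + 5,900×14.7 = 136,810; volume = 13,740 m³
S = 136,810 / 13,740 = 9.9571 g/kg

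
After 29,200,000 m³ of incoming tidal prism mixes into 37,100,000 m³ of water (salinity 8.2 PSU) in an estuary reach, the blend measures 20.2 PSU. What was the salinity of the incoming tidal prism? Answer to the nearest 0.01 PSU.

Salt balance: 37,100,000×8.2 + 29,200,000×S = 66,300,000×20.2
304,220,000 + 29,200,000·S = 1,339,260,000
S = (1,339,260,000 − 304,220,000) / 29,200,000 = 35.4466 PSU

35.45 PSU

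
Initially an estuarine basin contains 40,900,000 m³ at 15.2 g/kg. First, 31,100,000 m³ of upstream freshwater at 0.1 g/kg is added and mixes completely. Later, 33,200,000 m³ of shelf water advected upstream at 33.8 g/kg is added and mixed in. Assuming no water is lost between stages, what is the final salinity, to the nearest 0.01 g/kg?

Total salt / total volume:
Initial salt = 40,900,000×15.2 = 621,680,000
After stage 1: salt = 621,680,000 + 31,100,000×0.1 = 624,790,000; volume = 72,000,000 m³; S = 8.678 g/kg
After stage 2: salt = 624,790,000 + 33,200,000×33.8 = 1,746,950,000; volume = 105,200,000 m³
S = 1,746,950,000 / 105,200,000 = 16.606 g/kg

16.61 g/kg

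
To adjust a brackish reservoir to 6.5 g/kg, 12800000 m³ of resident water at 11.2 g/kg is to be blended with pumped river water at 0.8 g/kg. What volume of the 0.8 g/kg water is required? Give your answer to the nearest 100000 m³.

Salt balance: 12,800,000×11.2 + V×0.8 = (12,800,000+V)×6.5
143,360,000 + 0.8V = 83,200,000 + 6.5V
60,160,000 = 5.7V
V = 10,554,385.96 m³

10600000 m³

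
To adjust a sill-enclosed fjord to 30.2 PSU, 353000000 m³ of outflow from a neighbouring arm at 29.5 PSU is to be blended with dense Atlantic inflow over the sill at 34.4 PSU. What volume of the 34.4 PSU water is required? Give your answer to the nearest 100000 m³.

58800000 m³

Salt balance: 353,000,000×29.5 + V×34.4 = (353,000,000+V)×30.2
10,413,500,000 + 34.4V = 10,660,600,000 + 30.2V
247,100,000 = 4.2V
V = 58,833,333.33 m³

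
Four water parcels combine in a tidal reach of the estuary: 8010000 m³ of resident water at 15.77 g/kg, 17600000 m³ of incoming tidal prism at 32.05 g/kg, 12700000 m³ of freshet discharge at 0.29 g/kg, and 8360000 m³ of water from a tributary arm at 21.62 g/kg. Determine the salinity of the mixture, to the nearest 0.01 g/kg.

Total salt / total volume:
salt = 8,010,000×15.77 + 17,600,000×32.05 + 12,700,000×0.29 + 8,360,000×21.62 = 126,317,700 + 564,080,000 + 3,683,000 + 180,743,200 = 874,823,900
volume = 8,010,000 + 17,600,000 + 12,700,000 + 8,360,000 = 46,670,000 m³
S = 874,823,900 / 46,670,000 = 18.7449 g/kg

18.74 g/kg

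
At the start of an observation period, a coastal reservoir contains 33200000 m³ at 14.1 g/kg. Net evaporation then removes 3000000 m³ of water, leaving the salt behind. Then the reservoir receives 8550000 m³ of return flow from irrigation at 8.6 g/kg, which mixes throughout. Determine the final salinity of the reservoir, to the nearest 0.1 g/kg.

14.0 g/kg

After evaporation: salt = 33,200,000×14.1 = 468,120,000; volume = 33,200,000 − 3,000,000 = 30,200,000 m³
After mixing: salt = 468,120,000 + 8,550,000×8.6 = 541,650,000; volume = 30,200,000 + 8,550,000 = 38,750,000 m³
S = 541,650,000 / 38,750,000 = 13.9781 g/kg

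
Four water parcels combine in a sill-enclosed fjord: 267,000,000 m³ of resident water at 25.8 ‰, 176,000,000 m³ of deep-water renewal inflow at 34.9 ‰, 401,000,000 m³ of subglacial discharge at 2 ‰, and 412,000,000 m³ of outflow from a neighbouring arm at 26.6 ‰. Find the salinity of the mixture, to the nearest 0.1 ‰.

19.7 ‰

Conserving salt mass:
salt = 267,000,000×25.8 + 176,000,000×34.9 + 401,000,000×2 + 412,000,000×26.6 = 6,888,600,000 + 6,142,400,000 + 802,000,000 + 10,959,200,000 = 24,792,200,000
volume = 267,000,000 + 176,000,000 + 401,000,000 + 412,000,000 = 1,256,000,000 m³
S = 24,792,200,000 / 1,256,000,000 = 19.739 ‰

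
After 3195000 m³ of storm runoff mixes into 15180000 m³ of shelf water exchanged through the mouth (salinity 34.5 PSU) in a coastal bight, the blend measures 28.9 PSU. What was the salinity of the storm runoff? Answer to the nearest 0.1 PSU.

Salt balance: 15,180,000×34.5 + 3,195,000×S = 18,375,000×28.9
523,710,000 + 3,195,000·S = 531,037,500
S = (531,037,500 − 523,710,000) / 3,195,000 = 2.2934 PSU

2.3 PSU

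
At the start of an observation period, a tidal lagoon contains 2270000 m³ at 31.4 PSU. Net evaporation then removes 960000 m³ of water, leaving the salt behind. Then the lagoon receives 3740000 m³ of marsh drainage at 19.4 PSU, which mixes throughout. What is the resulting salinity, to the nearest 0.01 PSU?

28.48 PSU

After evaporation: salt = 2,270,000×31.4 = 71,278,000; volume = 2,270,000 − 960,000 = 1,310,000 m³
After mixing: salt = 71,278,000 + 3,740,000×19.4 = 143,834,000; volume = 1,310,000 + 3,740,000 = 5,050,000 m³
S = 143,834,000 / 5,050,000 = 28.482 PSU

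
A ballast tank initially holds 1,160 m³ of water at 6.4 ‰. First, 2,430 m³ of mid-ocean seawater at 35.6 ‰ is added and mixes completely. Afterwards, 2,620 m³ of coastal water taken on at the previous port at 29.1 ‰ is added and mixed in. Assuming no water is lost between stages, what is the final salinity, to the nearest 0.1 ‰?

27.4 ‰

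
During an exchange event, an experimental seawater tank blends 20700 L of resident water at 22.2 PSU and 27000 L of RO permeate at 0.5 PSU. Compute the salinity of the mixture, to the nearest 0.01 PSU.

9.92 PSU

Salt balance:
salt = 20,700×22.2 + 27,000×0.5 = 459,540 + 13,500 = 473,040
volume = 20,700 + 27,000 = 47,700 L
S = 473,040 / 47,700 = 9.917 PSU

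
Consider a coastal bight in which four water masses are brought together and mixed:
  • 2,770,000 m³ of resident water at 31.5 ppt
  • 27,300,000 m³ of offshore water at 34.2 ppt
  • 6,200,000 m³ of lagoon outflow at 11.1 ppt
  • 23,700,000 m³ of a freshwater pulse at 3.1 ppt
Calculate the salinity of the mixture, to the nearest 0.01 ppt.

19.40 ppt

Salt balance:
salt = 2,770,000×31.5 + 27,300,000×34.2 + 6,200,000×11.1 + 23,700,000×3.1 = 87,255,000 + 933,660,000 + 68,820,000 + 73,470,000 = 1,163,205,000
volume = 2,770,000 + 27,300,000 + 6,200,000 + 23,700,000 = 59,970,000 m³
S = 1,163,205,000 / 59,970,000 = 19.3964 ppt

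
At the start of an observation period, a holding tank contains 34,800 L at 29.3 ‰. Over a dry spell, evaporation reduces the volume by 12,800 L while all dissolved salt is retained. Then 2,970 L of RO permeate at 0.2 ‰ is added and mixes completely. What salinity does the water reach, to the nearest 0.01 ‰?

40.86 ‰

After evaporation: salt = 34,800×29.3 = 1,019,640; volume = 34,800 − 12,800 = 22,000 L
After mixing: salt = 1,019,640 + 2,970×0.2 = 1,020,234; volume = 22,000 + 2,970 = 24,970 L
S = 1,020,234 / 24,970 = 40.8584 ‰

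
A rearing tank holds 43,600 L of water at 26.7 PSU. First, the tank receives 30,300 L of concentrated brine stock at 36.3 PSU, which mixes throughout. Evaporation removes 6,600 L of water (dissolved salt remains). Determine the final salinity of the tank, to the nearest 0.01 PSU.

33.64 PSU

After mixing: salt = 43,600×26.7 + 30,300×36.3 = 2,264,010; volume = 73,900 L
After evaporation: salt unchanged = 2,264,010; volume = 73,900 − 6,600 = 67,300 L
S = 2,264,010 / 67,300 = 33.6406 PSU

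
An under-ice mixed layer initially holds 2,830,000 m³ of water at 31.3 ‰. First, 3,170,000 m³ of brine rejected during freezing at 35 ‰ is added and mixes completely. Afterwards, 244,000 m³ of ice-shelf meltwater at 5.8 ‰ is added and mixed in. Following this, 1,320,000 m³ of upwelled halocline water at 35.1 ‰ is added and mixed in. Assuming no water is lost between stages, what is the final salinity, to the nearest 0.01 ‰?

32.69 ‰

By conservation of dissolved salt,
Initial salt = 2,830,000×31.3 = 88,579,000
After stage 1: salt = 88,579,000 + 3,170,000×35 = 199,529,000; volume = 6,000,000 m³; S = 33.255 ‰
After stage 2: salt = 199,529,000 + 244,000×5.8 = 200,944,200; volume = 6,244,000 m³; S = 32.182 ‰
After stage 3: salt = 200,944,200 + 1,320,000×35.1 = 247,276,200; volume = 7,564,000 m³
S = 247,276,200 / 7,564,000 = 32.6912 ‰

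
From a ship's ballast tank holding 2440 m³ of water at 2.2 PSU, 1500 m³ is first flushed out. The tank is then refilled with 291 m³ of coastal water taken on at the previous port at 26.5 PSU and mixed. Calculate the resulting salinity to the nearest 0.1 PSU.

Remaining after removal: 940 m³ at 2.2 PSU (salt = 2,068)
After addition: salt = 2,068 + 291×26.5 = 9,779.5; volume = 1,231 m³
S = 9,779.5 / 1,231 = 7.9444 PSU

7.9 PSU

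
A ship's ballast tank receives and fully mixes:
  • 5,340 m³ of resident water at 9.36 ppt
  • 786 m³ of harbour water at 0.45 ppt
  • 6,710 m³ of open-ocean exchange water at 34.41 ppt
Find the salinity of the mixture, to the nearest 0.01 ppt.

21.91 ppt

Mass of salt is conserved:
salt = 5,340×9.36 + 786×0.45 + 6,710×34.41 = 49,982.4 + 353.7 + 230,891.1 = 281,227.2
volume = 5,340 + 786 + 6,710 = 12,836 m³
S = 281,227.2 / 12,836 = 21.9093 ppt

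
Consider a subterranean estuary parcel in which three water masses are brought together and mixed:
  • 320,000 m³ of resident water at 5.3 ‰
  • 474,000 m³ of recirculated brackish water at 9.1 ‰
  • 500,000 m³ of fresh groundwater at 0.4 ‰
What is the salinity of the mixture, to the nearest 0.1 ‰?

4.8 ‰

Conserving salt mass:
salt = 320,000×5.3 + 474,000×9.1 + 500,000×0.4 = 1,696,000 + 4,313,400 + 200,000 = 6,209,400
volume = 320,000 + 474,000 + 500,000 = 1,294,000 m³
S = 6,209,400 / 1,294,000 = 4.799 ‰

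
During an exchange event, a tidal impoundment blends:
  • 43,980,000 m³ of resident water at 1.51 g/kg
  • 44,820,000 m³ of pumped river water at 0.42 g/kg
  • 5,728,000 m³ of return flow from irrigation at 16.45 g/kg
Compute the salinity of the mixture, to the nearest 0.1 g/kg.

1.9 g/kg

Conserving salt mass:
salt = 43,980,000×1.51 + 44,820,000×0.42 + 5,728,000×16.45 = 66,409,800 + 18,824,400 + 94,225,600 = 179,459,800
volume = 43,980,000 + 44,820,000 + 5,728,000 = 94,528,000 m³
S = 179,459,800 / 94,528,000 = 1.898 g/kg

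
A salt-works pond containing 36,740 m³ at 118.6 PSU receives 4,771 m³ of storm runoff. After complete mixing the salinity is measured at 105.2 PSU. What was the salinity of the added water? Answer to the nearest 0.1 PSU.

2.0 PSU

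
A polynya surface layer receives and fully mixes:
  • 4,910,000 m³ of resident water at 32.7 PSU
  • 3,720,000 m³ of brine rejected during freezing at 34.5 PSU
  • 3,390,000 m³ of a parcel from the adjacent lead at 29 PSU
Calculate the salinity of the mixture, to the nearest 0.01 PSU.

32.21 PSU

Salt balance:
salt = 4,910,000×32.7 + 3,720,000×34.5 + 3,390,000×29 = 160,557,000 + 128,340,000 + 98,310,000 = 387,207,000
volume = 4,910,000 + 3,720,000 + 3,390,000 = 12,020,000 m³
S = 387,207,000 / 12,020,000 = 32.2136 PSU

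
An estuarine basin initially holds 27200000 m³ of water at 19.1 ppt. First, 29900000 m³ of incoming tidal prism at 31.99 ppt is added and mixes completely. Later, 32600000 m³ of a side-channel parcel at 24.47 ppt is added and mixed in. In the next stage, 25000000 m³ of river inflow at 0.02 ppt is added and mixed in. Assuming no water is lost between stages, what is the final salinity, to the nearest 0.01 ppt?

Mass of salt is conserved:
Initial salt = 27,200,000×19.1 = 519,520,000
After stage 1: salt = 519,520,000 + 29,900,000×31.99 = 1,476,021,000; volume = 57,100,000 m³; S = 25.85 ppt
After stage 2: salt = 1,476,021,000 + 32,600,000×24.47 = 2,273,743,000; volume = 89,700,000 m³; S = 25.348 ppt
After stage 3: salt = 2,273,743,000 + 25,000,000×0.02 = 2,274,243,000; volume = 114,700,000 m³
S = 2,274,243,000 / 114,700,000 = 19.8278 ppt

19.83 ppt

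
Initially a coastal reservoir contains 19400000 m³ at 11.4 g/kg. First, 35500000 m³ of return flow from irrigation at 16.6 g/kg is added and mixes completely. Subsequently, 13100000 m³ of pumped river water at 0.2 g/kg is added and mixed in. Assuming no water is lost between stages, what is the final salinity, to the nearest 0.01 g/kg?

Salt balance:
Initial salt = 19,400,000×11.4 = 221,160,000
After stage 1: salt = 221,160,000 + 35,500,000×16.6 = 810,460,000; volume = 54,900,000 m³; S = 14.762 g/kg
After stage 2: salt = 810,460,000 + 13,100,000×0.2 = 813,080,000; volume = 68,000,000 m³
S = 813,080,000 / 68,000,000 = 11.9571 g/kg

11.96 g/kg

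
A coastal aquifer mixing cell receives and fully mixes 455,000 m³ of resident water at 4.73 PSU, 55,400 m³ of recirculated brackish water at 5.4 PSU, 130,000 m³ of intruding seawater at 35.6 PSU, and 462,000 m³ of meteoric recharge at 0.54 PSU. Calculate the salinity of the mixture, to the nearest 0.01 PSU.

6.65 PSU

Salt balance:
salt = 455,000×4.73 + 55,400×5.4 + 130,000×35.6 + 462,000×0.54 = 2,152,150 + 299,160 + 4,628,000 + 249,480 = 7,328,790
volume = 455,000 + 55,400 + 130,000 + 462,000 = 1,102,400 m³
S = 7,328,790 / 1,102,400 = 6.648 PSU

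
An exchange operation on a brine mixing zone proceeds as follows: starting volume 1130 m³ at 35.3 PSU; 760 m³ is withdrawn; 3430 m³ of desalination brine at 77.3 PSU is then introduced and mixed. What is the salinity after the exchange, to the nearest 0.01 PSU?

73.21 PSU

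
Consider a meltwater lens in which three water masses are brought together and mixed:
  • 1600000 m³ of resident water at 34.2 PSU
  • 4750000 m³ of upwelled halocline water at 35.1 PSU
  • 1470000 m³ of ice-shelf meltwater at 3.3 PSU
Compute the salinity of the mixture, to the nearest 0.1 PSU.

By conservation of dissolved salt,
salt = 1,600,000×34.2 + 4,750,000×35.1 + 1,470,000×3.3 = 54,720,000 + 166,725,000 + 4,851,000 = 226,296,000
volume = 1,600,000 + 4,750,000 + 1,470,000 = 7,820,000 m³
S = 226,296,000 / 7,820,000 = 28.938 PSU

28.9 PSU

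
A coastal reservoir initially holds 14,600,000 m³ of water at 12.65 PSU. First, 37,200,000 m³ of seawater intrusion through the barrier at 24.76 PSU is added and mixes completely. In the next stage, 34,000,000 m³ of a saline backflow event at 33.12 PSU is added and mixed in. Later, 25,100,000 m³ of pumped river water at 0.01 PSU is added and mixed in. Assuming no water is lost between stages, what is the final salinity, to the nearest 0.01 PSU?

20.13 PSU

Weighted by volume,
Initial salt = 14,600,000×12.65 = 184,690,000
After stage 1: salt = 184,690,000 + 37,200,000×24.76 = 1,105,762,000; volume = 51,800,000 m³; S = 21.347 PSU
After stage 2: salt = 1,105,762,000 + 34,000,000×33.12 = 2,231,842,000; volume = 85,800,000 m³; S = 26.012 PSU
After stage 3: salt = 2,231,842,000 + 25,100,000×0.01 = 2,232,093,000; volume = 110,900,000 m³
S = 2,232,093,000 / 110,900,000 = 20.1271 PSU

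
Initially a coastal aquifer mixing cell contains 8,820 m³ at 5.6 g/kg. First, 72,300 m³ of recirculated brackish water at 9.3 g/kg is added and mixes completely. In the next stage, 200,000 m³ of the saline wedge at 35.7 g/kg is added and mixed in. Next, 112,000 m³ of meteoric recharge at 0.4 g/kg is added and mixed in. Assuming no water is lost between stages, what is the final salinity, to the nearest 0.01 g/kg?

20.11 g/kg

Mass of salt is conserved:
Initial salt = 8,820×5.6 = 49,392
After stage 1: salt = 49,392 + 72,300×9.3 = 721,782; volume = 81,120 m³; S = 8.898 g/kg
After stage 2: salt = 721,782 + 200,000×35.7 = 7,861,782; volume = 281,120 m³; S = 27.966 g/kg
After stage 3: salt = 7,861,782 + 112,000×0.4 = 7,906,582; volume = 393,120 m³
S = 7,906,582 / 393,120 = 20.1124 g/kg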